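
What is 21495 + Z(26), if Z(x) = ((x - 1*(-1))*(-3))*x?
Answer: 19389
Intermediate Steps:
Z(x) = x*(-3 - 3*x) (Z(x) = ((x + 1)*(-3))*x = ((1 + x)*(-3))*x = (-3 - 3*x)*x = x*(-3 - 3*x))
21495 + Z(26) = 21495 - 3*26*(1 + 26) = 21495 - 3*26*27 = 21495 - 2106 = 19389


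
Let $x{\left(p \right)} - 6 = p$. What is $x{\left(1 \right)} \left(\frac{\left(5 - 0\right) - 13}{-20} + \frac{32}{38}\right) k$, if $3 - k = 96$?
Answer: $- \frac{76818}{95} \approx -808.61$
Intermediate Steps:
$k = -93$ ($k = 3 - 96 = -93$)
$x{\left(p \right)} = 6 + p$
$x{\left(1 \right)} \left(\frac{\left(5 - 0\right) - 13}{-20} + \frac{32}{38}\right) k = \left(6 + 1\right) \left(\frac{\left(5 - 0\right) - 13}{-20} + \frac{32}{38}\right) \left(-93\right) = 7 \left(\left(\left(5 + \left(-4 + 4\right)\right) - 13\right) \left(- \frac{1}{20}\right) + 32 \cdot \frac{1}{38}\right) \left(-93\right) = 7 \left(\left(\left(5 + 0\right) - 13\right) \left(- \frac{1}{20}\right) + \frac{16}{19}\right) \left(-93\right) = 7 \left(\left(5 - 13\right) \left(- \frac{1}{20}\right) + \frac{16}{19}\right) \left(-93\right) = 7 \left(\left(-8\right) \left(- \frac{1}{20}\right) + \frac{16}{19}\right) \left(-93\right) = 7 \left(\frac{2}{5} + \frac{16}{19}\right) \left(-93\right) = 7 \cdot \frac{118}{95} \left(-93\right) = \frac{826}{95} \left(-93\right) = - \frac{76818}{95}$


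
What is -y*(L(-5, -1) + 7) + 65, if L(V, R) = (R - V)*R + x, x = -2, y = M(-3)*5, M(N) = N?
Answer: 80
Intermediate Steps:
y = -15 (y = -3*5 = -15)
L(V, R) = -2 + R*(R - V) (L(V, R) = (R - V)*R - 2 = R*(R - V) - 2 = -2 + R*(R - V))
-y*(L(-5, -1) + 7) + 65 = -(-15)*((-2 + (-1)**2 - 1*(-1)*(-5)) + 7) + 65 = -(-15)*((-2 + 1 - 5) + 7) + 65 = -(-15)*(-6 + 7) + 65 = -(-15) + 65 = -1*(-15) + 65 = 15 + 65 = 80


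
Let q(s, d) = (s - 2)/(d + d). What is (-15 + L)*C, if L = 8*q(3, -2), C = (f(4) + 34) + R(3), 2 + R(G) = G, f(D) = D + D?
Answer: -731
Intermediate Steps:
q(s, d) = (-2 + s)/(2*d) (q(s, d) = (-2 + s)/((2*d)) = (-2 + s)*(1/(2*d)) = (-2 + s)/(2*d))
f(D) = 2*D
R(G) = -2 + G
C = 43 (C = (2*4 + 34) + (-2 + 3) = (8 + 34) + 1 = 42 + 1 = 43)
L = -2 (L = 8*((1/2)*(-2 + 3)/(-2)) = 8*((1/2)*(-1/2)*1) = 8*(-1/4) = -2)
(-15 + L)*C = (-15 - 2)*43 = -17*43 = -731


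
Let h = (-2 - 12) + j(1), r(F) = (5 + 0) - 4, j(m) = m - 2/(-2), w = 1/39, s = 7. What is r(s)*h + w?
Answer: -467/39 ≈ -11.974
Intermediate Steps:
w = 1/39 ≈ 0.025641
j(m) = 1 + m (j(m) = m - 2*(-½) = m + 1 = 1 + m)
r(F) = 1 (r(F) = 5 - 4 = 1)
h = -12 (h = (-2 - 12) + (1 + 1) = -14 + 2 = -12)
r(s)*h + w = 1*(-12) + 1/39 = -12 + 1/39 = -467/39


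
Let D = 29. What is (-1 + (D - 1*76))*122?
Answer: -5856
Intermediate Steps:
(-1 + (D - 1*76))*122 = (-1 + (29 - 1*76))*122 = (-1 + (29 - 76))*122 = (-1 - 47)*122 = -48*122 = -5856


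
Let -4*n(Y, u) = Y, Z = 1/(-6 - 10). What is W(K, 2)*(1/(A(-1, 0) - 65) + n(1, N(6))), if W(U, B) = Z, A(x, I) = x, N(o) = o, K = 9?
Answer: 35/2112 ≈ 0.016572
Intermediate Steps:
Z = -1/16 (Z = 1/(-16) = -1/16 ≈ -0.062500)
W(U, B) = -1/16
n(Y, u) = -Y/4
W(K, 2)*(1/(A(-1, 0) - 65) + n(1, N(6))) = -(1/(-1 - 65) - 1/4*1)/16 = -(1/(-66) - 1/4)/16 = -(-1/66 - 1/4)/16 = -1/16*(-35/132) = 35/2112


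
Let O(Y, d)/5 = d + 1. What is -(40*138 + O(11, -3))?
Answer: -5510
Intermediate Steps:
O(Y, d) = 5 + 5*d (O(Y, d) = 5*(d + 1) = 5*(1 + d) = 5 + 5*d)
-(40*138 + O(11, -3)) = -(40*138 + (5 + 5*(-3))) = -(5520 + (5 - 15)) = -(5520 - 10) = -1*5510 = -5510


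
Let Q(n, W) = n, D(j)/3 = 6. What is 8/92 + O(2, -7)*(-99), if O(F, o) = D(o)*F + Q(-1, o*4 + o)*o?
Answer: -97909/23 ≈ -4256.9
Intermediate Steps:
D(j) = 18 (D(j) = 3*6 = 18)
O(F, o) = -o + 18*F (O(F, o) = 18*F - o = -o + 18*F)
8/92 + O(2, -7)*(-99) = 8/92 + (-1*(-7) + 18*2)*(-99) = 8*(1/92) + (7 + 36)*(-99) = 2/23 + 43*(-99) = 2/23 - 4257 = -97909/23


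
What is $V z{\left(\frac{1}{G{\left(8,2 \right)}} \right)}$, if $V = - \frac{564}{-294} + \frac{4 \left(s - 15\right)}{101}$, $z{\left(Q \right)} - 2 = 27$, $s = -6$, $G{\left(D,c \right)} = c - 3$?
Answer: $\frac{155962}{4949} \approx 31.514$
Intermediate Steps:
$G{\left(D,c \right)} = -3 + c$
$z{\left(Q \right)} = 29$ ($z{\left(Q \right)} = 2 + 27 = 29$)
$V = \frac{5378}{4949}$ ($V = - \frac{564}{-294} + \frac{4 \left(-6 - 15\right)}{101} = \left(-564\right) \left(- \frac{1}{294}\right) + 4 \left(-21\right) \frac{1}{101} = \frac{94}{49} - \frac{84}{101} = \frac{5378}{4949} \approx 1.0867$)
$V z{\left(\frac{1}{G{\left(8,2 \right)}} \right)} = \frac{5378}{4949} \cdot 29 = \frac{155962}{4949}$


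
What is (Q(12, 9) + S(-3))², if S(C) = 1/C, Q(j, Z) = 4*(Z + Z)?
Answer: 46225/9 ≈ 5136.1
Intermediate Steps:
Q(j, Z) = 8*Z (Q(j, Z) = 4*(2*Z) = 8*Z)
(Q(12, 9) + S(-3))² = (8*9 + 1/(-3))² = (72 - ⅓)² = (215/3)² = 46225/9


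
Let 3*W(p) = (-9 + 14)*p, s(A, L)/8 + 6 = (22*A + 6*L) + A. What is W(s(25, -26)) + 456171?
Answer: 1385033/3 ≈ 4.6168e+5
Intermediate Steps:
s(A, L) = -48 + 48*L + 184*A (s(A, L) = -48 + 8*((22*A + 6*L) + A) = -48 + 8*((6*L + 22*A) + A) = -48 + 8*(6*L + 23*A) = -48 + (48*L + 184*A) = -48 + 48*L + 184*A)
W(p) = 5*p/3 (W(p) = ((-9 + 14)*p)/3 = (5*p)/3 = 5*p/3)
W(s(25, -26)) + 456171 = 5*(-48 + 48*(-26) + 184*25)/3 + 456171 = 5*(-48 - 1248 + 4600)/3 + 456171 = (5/3)*3304 + 456171 = 16520/3 + 456171 = 1385033/3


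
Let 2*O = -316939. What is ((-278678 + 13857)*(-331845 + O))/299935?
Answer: 259691152409/599870 ≈ 4.3291e+5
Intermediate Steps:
O = -316939/2 (O = (½)*(-316939) = -316939/2 ≈ -1.5847e+5)
((-278678 + 13857)*(-331845 + O))/299935 = ((-278678 + 13857)*(-331845 - 316939/2))/299935 = -264821*(-980629/2)*(1/299935) = (259691152409/2)*(1/299935) = 259691152409/599870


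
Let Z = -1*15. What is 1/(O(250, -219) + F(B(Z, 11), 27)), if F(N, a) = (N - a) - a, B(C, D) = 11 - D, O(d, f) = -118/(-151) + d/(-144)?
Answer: -10872/597467 ≈ -0.018197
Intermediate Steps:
Z = -15
O(d, f) = 118/151 - d/144 (O(d, f) = -118*(-1/151) + d*(-1/144) = 118/151 - d/144)
F(N, a) = N - 2*a
1/(O(250, -219) + F(B(Z, 11), 27)) = 1/((118/151 - 1/144*250) + ((11 - 1*11) - 2*27)) = 1/((118/151 - 125/72) + ((11 - 11) - 54)) = 1/(-10379/10872 + (0 - 54)) = 1/(-10379/10872 - 54) = 1/(-597467/10872) = -10872/597467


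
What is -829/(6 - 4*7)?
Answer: 829/22 ≈ 37.682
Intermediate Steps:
-829/(6 - 4*7) = -829/(6 - 28) = -829/(-22) = -829*(-1/22) = 829/22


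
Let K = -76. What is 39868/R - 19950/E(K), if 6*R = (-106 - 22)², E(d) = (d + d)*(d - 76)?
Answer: 534519/38912 ≈ 13.737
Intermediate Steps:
E(d) = 2*d*(-76 + d) (E(d) = (2*d)*(-76 + d) = 2*d*(-76 + d))
R = 8192/3 (R = (-106 - 22)²/6 = (⅙)*(-128)² = (⅙)*16384 = 8192/3 ≈ 2730.7)
39868/R - 19950/E(K) = 39868/(8192/3) - 19950*(-1/(152*(-76 - 76))) = 39868*(3/8192) - 19950/(2*(-76)*(-152)) = 29901/2048 - 19950/23104 = 29901/2048 - 19950*1/23104 = 29901/2048 - 525/608 = 534519/38912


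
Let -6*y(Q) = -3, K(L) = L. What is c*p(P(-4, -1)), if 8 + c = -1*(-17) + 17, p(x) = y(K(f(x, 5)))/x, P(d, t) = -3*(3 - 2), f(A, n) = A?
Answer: -13/3 ≈ -4.3333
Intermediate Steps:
y(Q) = ½ (y(Q) = -⅙*(-3) = ½)
P(d, t) = -3 (P(d, t) = -3*1 = -3)
p(x) = 1/(2*x)
c = 26 (c = -8 + (-1*(-17) + 17) = -8 + (17 + 17) = -8 + 34 = 26)
c*p(P(-4, -1)) = 26*((½)/(-3)) = 26*((½)*(-⅓)) = 26*(-⅙) = -13/3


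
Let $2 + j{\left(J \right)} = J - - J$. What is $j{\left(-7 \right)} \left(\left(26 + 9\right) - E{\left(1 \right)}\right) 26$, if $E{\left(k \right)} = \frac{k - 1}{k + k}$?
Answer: $-14560$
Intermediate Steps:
$j{\left(J \right)} = -2 + 2 J$ ($j{\left(J \right)} = -2 + \left(J - - J\right) = -2 + \left(J + J\right) = -2 + 2 J$)
$E{\left(k \right)} = \frac{-1 + k}{2 k}$
$j{\left(-7 \right)} \left(\left(26 + 9\right) - E{\left(1 \right)}\right) 26 = \left(-2 + 2 \left(-7\right)\right) \left(\left(26 + 9\right) - \frac{-1 + 1}{2 \cdot 1}\right) 26 = \left(-2 - 14\right) \left(35 - \frac{1}{2} \cdot 1 \cdot 0\right) 26 = - 16 \left(35 - 0\right) 26 = - 16 \left(35 + 0\right) 26 = \left(-16\right) 35 \cdot 26 = \left(-560\right) 26 = -14560$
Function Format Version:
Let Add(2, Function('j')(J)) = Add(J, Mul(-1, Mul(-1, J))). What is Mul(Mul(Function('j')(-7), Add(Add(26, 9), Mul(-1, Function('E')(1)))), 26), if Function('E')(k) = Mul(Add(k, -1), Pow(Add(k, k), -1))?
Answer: -14560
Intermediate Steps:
Function('j')(J) = Add(-2, Mul(2, J)) (Function('j')(J) = Add(-2, Add(J, Mul(-1, Mul(-1, J)))) = Add(-2, Add(J, J)) = Add(-2, Mul(2, J)))
Function('E')(k) = Mul(Rational(1, 2), Pow(k, -1), Add(-1, k)) (Function('E')(k) = Mul(Add(-1, k), Pow(Mul(2, k), -1)) = Mul(Add(-1, k), Mul(Rational(1, 2), Pow(k, -1))) = Mul(Rational(1, 2), Pow(k, -1), Add(-1, k)))
Mul(Mul(Function('j')(-7), Add(Add(26, 9), Mul(-1, Function('E')(1)))), 26) = Mul(Mul(Add(-2, Mul(2, -7)), Add(Add(26, 9), Mul(-1, Mul(Rational(1, 2), Pow(1, -1), Add(-1, 1))))), 26) = Mul(Mul(Add(-2, -14), Add(35, Mul(-1, Mul(Rational(1, 2), 1, 0)))), 26) = Mul(Mul(-16, Add(35, Mul(-1, 0))), 26) = Mul(Mul(-16, Add(35, 0)), 26) = Mul(Mul(-16, 35), 26) = Mul(-560, 26) = -14560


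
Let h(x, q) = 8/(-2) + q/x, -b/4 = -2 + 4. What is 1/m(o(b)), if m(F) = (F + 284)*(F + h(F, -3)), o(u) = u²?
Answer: 16/333819 ≈ 4.7930e-5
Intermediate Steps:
b = -8 (b = -4*(-2 + 4) = -4*2 = -8)
h(x, q) = -4 + q/x (h(x, q) = 8*(-½) + q/x = -4 + q/x)
m(F) = (284 + F)*(-4 + F - 3/F) (m(F) = (F + 284)*(F + (-4 - 3/F)) = (284 + F)*(-4 + F - 3/F))
1/m(o(b)) = 1/(-1139 + ((-8)²)² - 852/((-8)²) + 280*(-8)²) = 1/(-1139 + 64² - 852/64 + 280*64) = 1/(-1139 + 4096 - 852*1/64 + 17920) = 1/(-1139 + 4096 - 213/16 + 17920) = 1/(333819/16) = 16/333819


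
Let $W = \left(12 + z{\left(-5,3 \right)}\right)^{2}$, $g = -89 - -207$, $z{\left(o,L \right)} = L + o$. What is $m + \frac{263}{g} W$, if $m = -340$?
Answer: $- \frac{6910}{59} \approx -117.12$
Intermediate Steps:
$g = 118$ ($g = -89 + 207 = 118$)
$W = 100$ ($W = \left(12 + \left(3 - 5\right)\right)^{2} = \left(12 - 2\right)^{2} = 10^{2} = 100$)
$m + \frac{263}{g} W = -340 + \frac{263}{118} \cdot 100 = -340 + \frac{13150}{59} = - \frac{6910}{59}$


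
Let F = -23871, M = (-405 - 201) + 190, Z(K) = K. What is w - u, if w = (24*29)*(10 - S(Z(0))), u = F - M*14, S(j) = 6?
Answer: 20831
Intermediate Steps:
M = -416 (M = -606 + 190 = -416)
u = -18047 (u = -23871 - (-416)*14 = -23871 - 1*(-5824) = -23871 + 5824 = -18047)
w = 2784 (w = (24*29)*(10 - 1*6) = 696*(10 - 6) = 696*4 = 2784)
w - u = 2784 - 1*(-18047) = 2784 + 18047 = 20831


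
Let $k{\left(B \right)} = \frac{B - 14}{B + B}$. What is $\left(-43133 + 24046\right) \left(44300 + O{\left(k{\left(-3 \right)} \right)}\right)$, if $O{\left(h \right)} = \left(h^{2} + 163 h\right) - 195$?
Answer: $- \frac{30628813465}{36} \approx -8.508 \cdot 10^{8}$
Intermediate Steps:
$k{\left(B \right)} = \frac{-14 + B}{2 B}$
$O{\left(h \right)} = -195 + h^{2} + 163 h$
$\left(-43133 + 24046\right) \left(44300 + O{\left(k{\left(-3 \right)} \right)}\right) = \left(-43133 + 24046\right) \left(44300 + \left(-195 + \left(\frac{-14 - 3}{2 \left(-3\right)}\right)^{2} + 163 \frac{-14 - 3}{2 \left(-3\right)}\right)\right) = - 19087 \left(44300 + \left(-195 + \left(\frac{1}{2} \left(- \frac{1}{3}\right) \left(-17\right)\right)^{2} + 163 \cdot \frac{1}{2} \left(- \frac{1}{3}\right) \left(-17\right)\right)\right) = - 19087 \left(44300 + \left(-195 + \left(\frac{17}{6}\right)^{2} + 163 \cdot \frac{17}{6}\right)\right) = - 19087 \left(44300 + \left(-195 + \frac{289}{36} + \frac{2771}{6}\right)\right) = - 19087 \left(44300 + \frac{9895}{36}\right) = \left(-19087\right) \frac{1604695}{36} = - \frac{30628813465}{36}$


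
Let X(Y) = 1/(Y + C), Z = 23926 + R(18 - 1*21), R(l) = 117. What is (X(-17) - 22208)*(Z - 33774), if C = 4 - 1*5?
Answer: 3889918595/18 ≈ 2.1611e+8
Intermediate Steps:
C = -1 (C = 4 - 5 = -1)
Z = 24043 (Z = 23926 + 117 = 24043)
X(Y) = 1/(-1 + Y) (X(Y) = 1/(Y - 1) = 1/(-1 + Y))
(X(-17) - 22208)*(Z - 33774) = (1/(-1 - 17) - 22208)*(24043 - 33774) = (1/(-18) - 22208)*(-9731) = (-1/18 - 22208)*(-9731) = -399745/18*(-9731) = 3889918595/18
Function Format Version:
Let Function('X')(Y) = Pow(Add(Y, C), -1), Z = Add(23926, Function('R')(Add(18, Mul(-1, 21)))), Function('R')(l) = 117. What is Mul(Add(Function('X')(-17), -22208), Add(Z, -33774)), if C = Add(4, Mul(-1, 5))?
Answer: Rational(3889918595, 18) ≈ 2.1611e+8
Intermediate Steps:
C = -1 (C = Add(4, -5) = -1)
Z = 24043 (Z = Add(23926, 117) = 24043)
Function('X')(Y) = Pow(Add(-1, Y), -1) (Function('X')(Y) = Pow(Add(Y, -1), -1) = Pow(Add(-1, Y), -1))
Mul(Add(Function('X')(-17), -22208), Add(Z, -33774)) = Mul(Add(Pow(Add(-1, -17), -1), -22208), Add(24043, -33774)) = Mul(Add(Pow(-18, -1), -22208), -9731) = Mul(Add(Rational(-1, 18), -22208), -9731) = Mul(Rational(-399745, 18), -9731) = Rational(3889918595, 18)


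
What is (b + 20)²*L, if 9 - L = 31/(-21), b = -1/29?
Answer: 24584340/5887 ≈ 4176.0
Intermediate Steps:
b = -1/29 (b = -1*1/29 = -1/29 ≈ -0.034483)
L = 220/21 (L = 9 - 31/(-21) = 9 - 31*(-1)/21 = 9 - 1*(-31/21) = 9 + 31/21 = 220/21 ≈ 10.476)
(b + 20)²*L = (-1/29 + 20)²*(220/21) = (579/29)²*(220/21) = (335241/841)*(220/21) = 24584340/5887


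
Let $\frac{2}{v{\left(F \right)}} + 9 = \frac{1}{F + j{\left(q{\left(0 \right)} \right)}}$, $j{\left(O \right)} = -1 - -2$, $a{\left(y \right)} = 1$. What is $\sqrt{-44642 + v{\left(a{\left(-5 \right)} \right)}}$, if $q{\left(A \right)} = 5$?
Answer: $\frac{i \sqrt{12901606}}{17} \approx 211.29 i$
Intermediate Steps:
$j{\left(O \right)} = 1$ ($j{\left(O \right)} = -1 + 2 = 1$)
$v{\left(F \right)} = \frac{2}{-9 + \frac{1}{1 + F}}$ ($v{\left(F \right)} = \frac{2}{-9 + \frac{1}{F + 1}} = \frac{2}{-9 + \frac{1}{1 + F}}$)
$\sqrt{-44642 + v{\left(a{\left(-5 \right)} \right)}} = \sqrt{-44642 + \frac{2 \left(-1 - 1\right)}{8 + 9 \cdot 1}} = \sqrt{-44642 + \frac{2 \left(-1 - 1\right)}{8 + 9}} = \sqrt{-44642 + 2 \cdot \frac{1}{17} \left(-2\right)} = \sqrt{-44642 - \frac{4}{17}} = \sqrt{- \frac{758918}{17}} = \frac{i \sqrt{12901606}}{17}$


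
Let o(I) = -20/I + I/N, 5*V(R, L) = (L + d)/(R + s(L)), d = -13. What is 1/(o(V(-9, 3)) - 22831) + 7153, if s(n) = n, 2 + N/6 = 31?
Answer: 85471918931/11949101 ≈ 7153.0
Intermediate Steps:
N = 174 (N = -12 + 6*31 = -12 + 186 = 174)
V(R, L) = (-13 + L)/(5*(L + R)) (V(R, L) = ((L - 13)/(R + L))/5 = ((-13 + L)/(L + R))/5 = (-13 + L)/(5*(L + R)))
o(I) = -20/I + I/174
1/(o(V(-9, 3)) - 22831) + 7153 = 1/((-20*5*(3 - 9)/(-13 + 3) + ((-13 + 3)/(5*(3 - 9)))/174) - 22831) + 7153 = 1/((-20/((⅕)*(-10)/(-6)) + ((⅕)*(-10)/(-6))/174) - 22831) + 7153 = 1/((-20/((⅕)*(-⅙)*(-10)) + ((⅕)*(-⅙)*(-10))/174) - 22831) + 7153 = 1/((-20/⅓ + (1/174)*(⅓)) - 22831) + 7153 = 1/((-20*3 + 1/522) - 22831) + 7153 = 1/((-60 + 1/522) - 22831) + 7153 = 1/(-31319/522 - 22831) + 7153 = 1/(-11949101/522) + 7153 = -522/11949101 + 7153 = 85471918931/11949101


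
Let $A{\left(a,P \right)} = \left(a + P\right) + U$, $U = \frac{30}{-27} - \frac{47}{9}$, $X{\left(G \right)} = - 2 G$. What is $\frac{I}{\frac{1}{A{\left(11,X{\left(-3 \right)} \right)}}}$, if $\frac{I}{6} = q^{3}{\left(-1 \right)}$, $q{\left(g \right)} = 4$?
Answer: $4096$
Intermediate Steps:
$U = - \frac{19}{3}$ ($U = 30 \left(- \frac{1}{27}\right) - \frac{47}{9} = - \frac{10}{9} - \frac{47}{9} = - \frac{19}{3} \approx -6.3333$)
$A{\left(a,P \right)} = - \frac{19}{3} + P + a$ ($A{\left(a,P \right)} = \left(a + P\right) - \frac{19}{3} = \left(P + a\right) - \frac{19}{3} = - \frac{19}{3} + P + a$)
$I = 384$ ($I = 6 \cdot 4^{3} = 6 \cdot 64 = 384$)
$\frac{I}{\frac{1}{A{\left(11,X{\left(-3 \right)} \right)}}} = \frac{384}{\frac{1}{- \frac{19}{3} - -6 + 11}} = \frac{384}{\frac{1}{- \frac{19}{3} + 6 + 11}} = \frac{384}{\frac{1}{\frac{32}{3}}} = \frac{384}{\frac{3}{32}} = 384 \cdot \frac{32}{3} = 4096$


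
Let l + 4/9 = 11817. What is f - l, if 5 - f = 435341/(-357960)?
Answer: -12682887257/1073880 ≈ -11810.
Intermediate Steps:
l = 106349/9 (l = -4/9 + 11817 = 106349/9 ≈ 11817.)
f = 2225141/357960 (f = 5 - 435341/(-357960) = 5 - 435341*(-1)/357960 = 5 - 1*(-435341/357960) = 5 + 435341/357960 = 2225141/357960 ≈ 6.2162)
f - l = 2225141/357960 - 1*106349/9 = 2225141/357960 - 106349/9 = -12682887257/1073880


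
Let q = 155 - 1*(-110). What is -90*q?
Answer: -23850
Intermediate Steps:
q = 265 (q = 155 + 110 = 265)
-90*q = -90*265 = -23850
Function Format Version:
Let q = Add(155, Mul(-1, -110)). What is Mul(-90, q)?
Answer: -23850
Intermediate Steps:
q = 265 (q = Add(155, 110) = 265)
Mul(-90, q) = Mul(-90, 265) = -23850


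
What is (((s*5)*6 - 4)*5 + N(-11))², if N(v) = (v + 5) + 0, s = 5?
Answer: 524176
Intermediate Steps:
N(v) = 5 + v (N(v) = (5 + v) + 0 = 5 + v)
(((s*5)*6 - 4)*5 + N(-11))² = (((5*5)*6 - 4)*5 + (5 - 11))² = ((25*6 - 4)*5 - 6)² = ((150 - 4)*5 - 6)² = (146*5 - 6)² = (730 - 6)² = 724² = 524176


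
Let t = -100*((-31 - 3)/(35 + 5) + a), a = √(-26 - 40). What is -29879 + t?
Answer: -29794 - 100*I*√66 ≈ -29794.0 - 812.4*I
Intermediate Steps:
a = I*√66 (a = √(-66) = I*√66 ≈ 8.124*I)
t = 85 - 100*I*√66 (t = -100*((-31 - 3)/(35 + 5) + I*√66) = -100*(-34/40 + I*√66) = -100*(-34*1/40 + I*√66) = -100*(-17/20 + I*√66) = 85 - 100*I*√66 ≈ 85.0 - 812.4*I)
-29879 + t = -29879 + (85 - 100*I*√66) = -29794 - 100*I*√66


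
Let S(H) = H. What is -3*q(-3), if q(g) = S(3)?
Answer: -9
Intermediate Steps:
q(g) = 3
-3*q(-3) = -3*3 = -9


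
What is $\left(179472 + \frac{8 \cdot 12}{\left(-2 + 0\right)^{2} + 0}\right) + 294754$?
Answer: $474250$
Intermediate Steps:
$\left(179472 + \frac{8 \cdot 12}{\left(-2 + 0\right)^{2} + 0}\right) + 294754 = \left(179472 + \frac{96}{\left(-2\right)^{2} + 0}\right) + 294754 = \left(179472 + \frac{96}{4 + 0}\right) + 294754 = \left(179472 + \frac{96}{4}\right) + 294754 = \left(179472 + 96 \cdot \frac{1}{4}\right) + 294754 = \left(179472 + 24\right) + 294754 = 179496 + 294754 = 474250$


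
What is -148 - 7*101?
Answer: -855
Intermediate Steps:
-148 - 7*101 = -148 - 707 = -855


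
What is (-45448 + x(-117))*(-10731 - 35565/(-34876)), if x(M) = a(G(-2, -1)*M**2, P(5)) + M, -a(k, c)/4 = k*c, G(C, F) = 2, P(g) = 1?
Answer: 58032727451907/34876 ≈ 1.6640e+9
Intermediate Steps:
a(k, c) = -4*c*k (a(k, c) = -4*k*c = -4*c*k)
x(M) = M - 8*M**2 (x(M) = -4*1*2*M**2 + M = -8*M**2 + M = M - 8*M**2)
(-45448 + x(-117))*(-10731 - 35565/(-34876)) = (-45448 - 117*(1 - 8*(-117)))*(-10731 - 35565/(-34876)) = (-45448 - 117*(1 + 936))*(-10731 - 35565*(-1/34876)) = (-45448 - 117*937)*(-10731 + 35565/34876) = (-45448 - 109629)*(-374218791/34876) = -155077*(-374218791/34876) = 58032727451907/34876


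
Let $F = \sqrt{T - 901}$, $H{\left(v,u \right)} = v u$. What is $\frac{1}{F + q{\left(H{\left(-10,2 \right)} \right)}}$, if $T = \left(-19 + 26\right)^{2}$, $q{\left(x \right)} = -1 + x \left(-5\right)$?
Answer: $\frac{33}{3551} - \frac{2 i \sqrt{213}}{10653} \approx 0.0092932 - 0.00274 i$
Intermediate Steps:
$H{\left(v,u \right)} = u v$
$q{\left(x \right)} = -1 - 5 x$
$T = 49$ ($T = 7^{2} = 49$)
$F = 2 i \sqrt{213}$ ($F = \sqrt{49 - 901} = \sqrt{-852} = 2 i \sqrt{213} \approx 29.189 i$)
$\frac{1}{F + q{\left(H{\left(-10,2 \right)} \right)}} = \frac{1}{2 i \sqrt{213} - \left(1 + 5 \cdot 2 \left(-10\right)\right)} = \frac{1}{2 i \sqrt{213} - -99} = \frac{1}{2 i \sqrt{213} + \left(-1 + 100\right)} = \frac{1}{2 i \sqrt{213} + 99} = \frac{1}{99 + 2 i \sqrt{213}}$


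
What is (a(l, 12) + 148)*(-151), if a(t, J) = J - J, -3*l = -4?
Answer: -22348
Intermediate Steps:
l = 4/3 (l = -⅓*(-4) = 4/3 ≈ 1.3333)
a(t, J) = 0
(a(l, 12) + 148)*(-151) = (0 + 148)*(-151) = 148*(-151) = -22348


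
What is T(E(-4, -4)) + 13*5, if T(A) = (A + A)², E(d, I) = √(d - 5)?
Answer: 29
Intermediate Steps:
E(d, I) = √(-5 + d)
T(A) = 4*A² (T(A) = (2*A)² = 4*A²)
T(E(-4, -4)) + 13*5 = 4*(√(-5 - 4))² + 13*5 = 4*(√(-9))² + 65 = 4*(3*I)² + 65 = 4*(-9) + 65 = -36 + 65 = 29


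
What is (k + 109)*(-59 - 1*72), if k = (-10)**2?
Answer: -27379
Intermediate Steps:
k = 100
(k + 109)*(-59 - 1*72) = (100 + 109)*(-59 - 1*72) = 209*(-59 - 72) = 209*(-131) = -27379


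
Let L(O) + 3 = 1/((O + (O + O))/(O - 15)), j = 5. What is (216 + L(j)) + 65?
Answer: 832/3 ≈ 277.33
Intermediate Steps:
L(O) = -3 + (-15 + O)/(3*O) (L(O) = -3 + 1/((O + (O + O))/(O - 15)) = -3 + 1/((O + 2*O)/(-15 + O)) = -3 + 1/((3*O)/(-15 + O)) = -3 + 1/(3*O/(-15 + O)) = -3 + (-15 + O)/(3*O))
(216 + L(j)) + 65 = (216 + (-8/3 - 5/5)) + 65 = (216 + (-8/3 - 5*⅕)) + 65 = (216 + (-8/3 - 1)) + 65 = (216 - 11/3) + 65 = 637/3 + 65 = 832/3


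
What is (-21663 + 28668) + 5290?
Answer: 12295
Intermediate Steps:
(-21663 + 28668) + 5290 = 7005 + 5290 = 12295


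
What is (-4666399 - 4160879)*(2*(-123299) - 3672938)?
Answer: 34598833903008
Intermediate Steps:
(-4666399 - 4160879)*(2*(-123299) - 3672938) = -8827278*(-246598 - 3672938) = -8827278*(-3919536) = 34598833903008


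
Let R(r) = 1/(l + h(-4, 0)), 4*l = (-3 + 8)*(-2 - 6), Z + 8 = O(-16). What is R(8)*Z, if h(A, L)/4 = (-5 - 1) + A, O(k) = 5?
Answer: 3/50 ≈ 0.060000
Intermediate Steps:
Z = -3 (Z = -8 + 5 = -3)
h(A, L) = -24 + 4*A (h(A, L) = 4*((-5 - 1) + A) = 4*(-6 + A) = -24 + 4*A)
l = -10 (l = ((-3 + 8)*(-2 - 6))/4 = (5*(-8))/4 = (¼)*(-40) = -10)
R(r) = -1/50 (R(r) = 1/(-10 + (-24 + 4*(-4))) = 1/(-10 + (-24 - 16)) = 1/(-10 - 40) = 1/(-50) = -1/50)
R(8)*Z = -1/50*(-3) = 3/50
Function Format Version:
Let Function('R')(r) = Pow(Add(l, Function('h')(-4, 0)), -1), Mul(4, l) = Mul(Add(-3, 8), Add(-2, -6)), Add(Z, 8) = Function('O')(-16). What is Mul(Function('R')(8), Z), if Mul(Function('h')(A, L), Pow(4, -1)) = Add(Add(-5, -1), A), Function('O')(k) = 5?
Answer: Rational(3, 50) ≈ 0.060000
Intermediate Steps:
Z = -3 (Z = Add(-8, 5) = -3)
Function('h')(A, L) = Add(-24, Mul(4, A)) (Function('h')(A, L) = Mul(4, Add(Add(-5, -1), A)) = Mul(4, Add(-6, A)) = Add(-24, Mul(4, A)))
l = -10 (l = Mul(Rational(1, 4), Mul(Add(-3, 8), Add(-2, -6))) = Mul(Rational(1, 4), Mul(5, -8)) = Mul(Rational(1, 4), -40) = -10)
Function('R')(r) = Rational(-1, 50) (Function('R')(r) = Pow(Add(-10, Add(-24, Mul(4, -4))), -1) = Pow(Add(-10, Add(-24, -16)), -1) = Pow(Add(-10, -40), -1) = Pow(-50, -1) = Rational(-1, 50))
Mul(Function('R')(8), Z) = Mul(Rational(-1, 50), -3) = Rational(3, 50)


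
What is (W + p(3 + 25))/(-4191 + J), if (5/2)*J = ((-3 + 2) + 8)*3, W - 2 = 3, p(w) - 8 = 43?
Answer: -280/20913 ≈ -0.013389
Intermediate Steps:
p(w) = 51 (p(w) = 8 + 43 = 51)
W = 5 (W = 2 + 3 = 5)
J = 42/5 (J = 2*(((-3 + 2) + 8)*3)/5 = 2*((-1 + 8)*3)/5 = 2*(7*3)/5 = (2/5)*21 = 42/5 ≈ 8.4000)
(W + p(3 + 25))/(-4191 + J) = (5 + 51)/(-4191 + 42/5) = 56/(-20913/5) = 56*(-5/20913) = -280/20913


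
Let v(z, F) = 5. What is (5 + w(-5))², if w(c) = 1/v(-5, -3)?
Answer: 676/25 ≈ 27.040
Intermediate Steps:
w(c) = ⅕ (w(c) = 1/5 = ⅕)
(5 + w(-5))² = (5 + ⅕)² = (26/5)² = 676/25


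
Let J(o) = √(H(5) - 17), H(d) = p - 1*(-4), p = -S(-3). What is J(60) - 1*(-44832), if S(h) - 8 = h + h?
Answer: 44832 + I*√15 ≈ 44832.0 + 3.873*I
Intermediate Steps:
S(h) = 8 + 2*h (S(h) = 8 + (h + h) = 8 + 2*h)
p = -2 (p = -(8 + 2*(-3)) = -(8 - 6) = -1*2 = -2)
H(d) = 2 (H(d) = -2 - 1*(-4) = -2 + 4 = 2)
J(o) = I*√15 (J(o) = √(2 - 17) = √(-15) = I*√15)
J(60) - 1*(-44832) = I*√15 - 1*(-44832) = I*√15 + 44832 = 44832 + I*√15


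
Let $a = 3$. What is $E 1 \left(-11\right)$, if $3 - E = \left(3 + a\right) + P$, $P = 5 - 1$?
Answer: $77$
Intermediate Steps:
$P = 4$ ($P = 5 - 1 = 4$)
$E = -7$ ($E = 3 - \left(\left(3 + 3\right) + 4\right) = 3 - \left(6 + 4\right) = 3 - 10 = -7$)
$E 1 \left(-11\right) = \left(-7\right) 1 \left(-11\right) = \left(-7\right) \left(-11\right) = 77$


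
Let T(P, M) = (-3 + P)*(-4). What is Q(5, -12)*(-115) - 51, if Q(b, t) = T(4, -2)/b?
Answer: 41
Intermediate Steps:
T(P, M) = 12 - 4*P
Q(b, t) = -4/b (Q(b, t) = (12 - 4*4)/b = (12 - 16)/b = -4/b)
Q(5, -12)*(-115) - 51 = -4/5*(-115) - 51 = -4*⅕*(-115) - 51 = -⅘*(-115) - 51 = 92 - 51 = 41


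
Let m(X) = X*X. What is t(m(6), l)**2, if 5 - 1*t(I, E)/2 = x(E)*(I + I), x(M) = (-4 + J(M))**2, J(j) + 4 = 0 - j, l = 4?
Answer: 429567076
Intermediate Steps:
J(j) = -4 - j (J(j) = -4 + (0 - j) = -4 - j)
x(M) = (-8 - M)**2 (x(M) = (-4 + (-4 - M))**2 = (-8 - M)**2)
m(X) = X**2
t(I, E) = 10 - 4*I*(8 + E)**2 (t(I, E) = 10 - 2*(8 + E)**2*(I + I) = 10 - 2*(8 + E)**2*2*I = 10 - 4*I*(8 + E)**2)
t(m(6), l)**2 = (10 - 4*6**2*(8 + 4)**2)**2 = (10 - 4*36*12**2)**2 = (10 - 4*36*144)**2 = (10 - 20736)**2 = (-20726)**2 = 429567076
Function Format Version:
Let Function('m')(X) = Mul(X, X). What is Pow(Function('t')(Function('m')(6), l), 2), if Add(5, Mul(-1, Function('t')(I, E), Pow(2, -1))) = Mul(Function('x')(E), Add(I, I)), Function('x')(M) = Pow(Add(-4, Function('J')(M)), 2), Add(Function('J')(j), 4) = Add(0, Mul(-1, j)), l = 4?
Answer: 429567076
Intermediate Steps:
Function('J')(j) = Add(-4, Mul(-1, j)) (Function('J')(j) = Add(-4, Add(0, Mul(-1, j))) = Add(-4, Mul(-1, j)))
Function('x')(M) = Pow(Add(-8, Mul(-1, M)), 2) (Function('x')(M) = Pow(Add(-4, Add(-4, Mul(-1, M))), 2) = Pow(Add(-8, Mul(-1, M)), 2))
Function('m')(X) = Pow(X, 2)
Function('t')(I, E) = Add(10, Mul(-4, I, Pow(Add(8, E), 2))) (Function('t')(I, E) = Add(10, Mul(-2, Mul(Pow(Add(8, E), 2), Add(I, I)))) = Add(10, Mul(-2, Mul(Pow(Add(8, E), 2), Mul(2, I)))) = Add(10, Mul(-2, Mul(2, I, Pow(Add(8, E), 2)))) = Add(10, Mul(-4, I, Pow(Add(8, E), 2))))
Pow(Function('t')(Function('m')(6), l), 2) = Pow(Add(10, Mul(-4, Pow(6, 2), Pow(Add(8, 4), 2))), 2) = Pow(Add(10, Mul(-4, 36, Pow(12, 2))), 2) = Pow(Add(10, Mul(-4, 36, 144)), 2) = Pow(Add(10, -20736), 2) = Pow(-20726, 2) = 429567076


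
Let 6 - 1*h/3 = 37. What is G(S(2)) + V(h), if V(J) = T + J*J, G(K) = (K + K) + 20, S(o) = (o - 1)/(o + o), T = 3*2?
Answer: 17351/2 ≈ 8675.5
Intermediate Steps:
h = -93 (h = 18 - 3*37 = 18 - 111 = -93)
T = 6
S(o) = (-1 + o)/(2*o) (S(o) = (-1 + o)/((2*o)) = (-1 + o)*(1/(2*o)) = (-1 + o)/(2*o))
G(K) = 20 + 2*K (G(K) = 2*K + 20 = 20 + 2*K)
V(J) = 6 + J² (V(J) = 6 + J*J = 6 + J²)
G(S(2)) + V(h) = (20 + 2*((½)*(-1 + 2)/2)) + (6 + (-93)²) = (20 + 2*((½)*(½)*1)) + (6 + 8649) = (20 + 2*(¼)) + 8655 = (20 + ½) + 8655 = 41/2 + 8655 = 17351/2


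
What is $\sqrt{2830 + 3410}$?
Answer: $4 \sqrt{390} \approx 78.994$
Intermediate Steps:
$\sqrt{2830 + 3410} = \sqrt{6240} = 4 \sqrt{390}$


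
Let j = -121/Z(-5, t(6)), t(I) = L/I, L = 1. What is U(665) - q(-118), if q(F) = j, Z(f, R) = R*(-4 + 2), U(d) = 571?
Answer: 208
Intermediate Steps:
t(I) = 1/I
Z(f, R) = -2*R (Z(f, R) = R*(-2) = -2*R)
j = 363 (j = -121/((-2/6)) = -121/((-2*⅙)) = -121/(-⅓) = -121*(-3) = 363)
q(F) = 363
U(665) - q(-118) = 571 - 1*363 = 571 - 363 = 208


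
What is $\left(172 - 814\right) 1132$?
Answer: $-726744$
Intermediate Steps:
$\left(172 - 814\right) 1132 = \left(-642\right) 1132 = -726744$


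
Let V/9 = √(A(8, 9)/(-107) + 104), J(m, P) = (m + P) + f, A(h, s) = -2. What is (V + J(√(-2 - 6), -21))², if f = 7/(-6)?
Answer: (-14231 + 54*√1190910 + 1284*I*√2)²/412164 ≈ 4839.5 + 393.85*I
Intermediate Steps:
f = -7/6 (f = 7*(-⅙) = -7/6 ≈ -1.1667)
J(m, P) = -7/6 + P + m (J(m, P) = (m + P) - 7/6 = (P + m) - 7/6 = -7/6 + P + m)
V = 9*√1190910/107 (V = 9*√(-2/(-107) + 104) = 9*√(-2*(-1/107) + 104) = 9*√(2/107 + 104) = 9*√(11130/107) = 9*(√1190910/107) = 9*√1190910/107 ≈ 91.791)
(V + J(√(-2 - 6), -21))² = (9*√1190910/107 + (-7/6 - 21 + √(-2 - 6)))² = (9*√1190910/107 + (-7/6 - 21 + √(-8)))² = (9*√1190910/107 + (-7/6 - 21 + 2*I*√2))² = (9*√1190910/107 + (-133/6 + 2*I*√2))² = (-133/6 + 9*√1190910/107 + 2*I*√2)²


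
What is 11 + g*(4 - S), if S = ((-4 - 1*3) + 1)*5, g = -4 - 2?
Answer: -193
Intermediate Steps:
g = -6
S = -30 (S = ((-4 - 3) + 1)*5 = (-7 + 1)*5 = -6*5 = -30)
11 + g*(4 - S) = 11 - 6*(4 - 1*(-30)) = 11 - 6*(4 + 30) = 11 - 6*34 = 11 - 204 = -193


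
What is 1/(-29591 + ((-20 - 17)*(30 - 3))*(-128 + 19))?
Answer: 1/79300 ≈ 1.2610e-5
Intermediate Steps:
1/(-29591 + ((-20 - 17)*(30 - 3))*(-128 + 19)) = 1/(-29591 - 37*27*(-109)) = 1/(-29591 - 999*(-109)) = 1/(-29591 + 108891) = 1/79300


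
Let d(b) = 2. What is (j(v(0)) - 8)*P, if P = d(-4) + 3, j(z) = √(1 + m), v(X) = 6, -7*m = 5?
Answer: -40 + 5*√14/7 ≈ -37.327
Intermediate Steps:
m = -5/7 (m = -⅐*5 = -5/7 ≈ -0.71429)
j(z) = √14/7 (j(z) = √(1 - 5/7) = √(2/7) = √14/7)
P = 5 (P = 2 + 3 = 5)
(j(v(0)) - 8)*P = (√14/7 - 8)*5 = (-8 + √14/7)*5 = -40 + 5*√14/7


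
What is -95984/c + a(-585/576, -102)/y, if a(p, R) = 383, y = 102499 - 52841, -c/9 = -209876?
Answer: -1010732725/23449550418 ≈ -0.043102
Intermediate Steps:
c = 1888884 (c = -9*(-209876) = 1888884)
y = 49658
-95984/c + a(-585/576, -102)/y = -95984/1888884 + 383/49658 = -95984*1/1888884 + 383*(1/49658) = -23996/472221 + 383/49658 = -1010732725/23449550418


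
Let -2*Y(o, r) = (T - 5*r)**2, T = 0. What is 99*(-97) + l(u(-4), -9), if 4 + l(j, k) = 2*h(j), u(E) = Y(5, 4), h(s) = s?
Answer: -10007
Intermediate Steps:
Y(o, r) = -25*r**2/2 (Y(o, r) = -(0 - 5*r)**2/2 = -25*r**2/2)
u(E) = -200 (u(E) = -25/2*4**2 = -25/2*16 = -200)
l(j, k) = -4 + 2*j
99*(-97) + l(u(-4), -9) = 99*(-97) + (-4 + 2*(-200)) = -9603 + (-4 - 400) = -9603 - 404 = -10007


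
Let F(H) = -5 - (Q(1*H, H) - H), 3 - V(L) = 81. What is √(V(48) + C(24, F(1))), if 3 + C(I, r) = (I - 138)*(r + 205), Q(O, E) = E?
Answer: I*√22881 ≈ 151.26*I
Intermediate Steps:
V(L) = -78 (V(L) = 3 - 1*81 = 3 - 81 = -78)
F(H) = -5 (F(H) = -5 - (H - H) = -5 - 1*0 = -5 + 0 = -5)
C(I, r) = -3 + (-138 + I)*(205 + r) (C(I, r) = -3 + (I - 138)*(r + 205) = -3 + (-138 + I)*(205 + r))
√(V(48) + C(24, F(1))) = √(-78 + (-28293 - 138*(-5) + 205*24 + 24*(-5))) = √(-78 + (-28293 + 690 + 4920 - 120)) = √(-78 - 22803) = √(-22881) = I*√22881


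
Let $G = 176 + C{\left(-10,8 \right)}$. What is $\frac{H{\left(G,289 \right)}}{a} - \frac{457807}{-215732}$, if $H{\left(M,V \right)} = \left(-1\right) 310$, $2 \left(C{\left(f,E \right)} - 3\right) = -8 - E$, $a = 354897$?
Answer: $\frac{162407453959}{76562639604} \approx 2.1212$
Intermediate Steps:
$C{\left(f,E \right)} = -1 - \frac{E}{2}$ ($C{\left(f,E \right)} = 3 + \frac{-8 - E}{2} = 3 - \left(4 + \frac{E}{2}\right) = -1 - \frac{E}{2}$)
$G = 171$ ($G = 176 - 5 = 171$)
$H{\left(M,V \right)} = -310$
$\frac{H{\left(G,289 \right)}}{a} - \frac{457807}{-215732} = - \frac{310}{354897} - \frac{457807}{-215732} = \left(-310\right) \frac{1}{354897} - - \frac{457807}{215732} = - \frac{310}{354897} + \frac{457807}{215732} = \frac{162407453959}{76562639604}$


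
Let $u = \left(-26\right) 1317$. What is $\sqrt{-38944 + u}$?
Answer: $i \sqrt{73186} \approx 270.53 i$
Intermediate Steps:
$u = -34242$
$\sqrt{-38944 + u} = \sqrt{-38944 - 34242} = \sqrt{-73186} = i \sqrt{73186}$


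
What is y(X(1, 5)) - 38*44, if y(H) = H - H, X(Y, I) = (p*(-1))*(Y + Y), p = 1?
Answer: -1672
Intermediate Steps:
X(Y, I) = -2*Y (X(Y, I) = (1*(-1))*(Y + Y) = -2*Y)
y(H) = 0
y(X(1, 5)) - 38*44 = 0 - 38*44 = 0 - 1672 = -1672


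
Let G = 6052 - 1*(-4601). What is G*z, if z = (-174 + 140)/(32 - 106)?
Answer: 181101/37 ≈ 4894.6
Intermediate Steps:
G = 10653 (G = 6052 + 4601 = 10653)
z = 17/37 (z = -34/(-74) = -34*(-1/74) = 17/37 ≈ 0.45946)
G*z = 10653*(17/37) = 181101/37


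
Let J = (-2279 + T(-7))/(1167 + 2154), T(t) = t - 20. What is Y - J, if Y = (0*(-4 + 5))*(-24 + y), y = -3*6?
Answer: 2306/3321 ≈ 0.69437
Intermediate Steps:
T(t) = -20 + t
y = -18
J = -2306/3321 (J = (-2279 + (-20 - 7))/(1167 + 2154) = (-2279 - 27)/3321 = -2306*1/3321 = -2306/3321 ≈ -0.69437)
Y = 0 (Y = (0*(-4 + 5))*(-24 - 18) = (0*1)*(-42) = 0*(-42) = 0)
Y - J = 0 - 1*(-2306/3321) = 0 + 2306/3321 = 2306/3321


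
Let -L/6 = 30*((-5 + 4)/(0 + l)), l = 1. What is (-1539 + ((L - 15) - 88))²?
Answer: 2137444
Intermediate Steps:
L = 180 (L = -180*(-5 + 4)/(0 + 1) = -180*(-1/1) = -180*(-1*1) = -180*(-1) = -6*(-30) = 180)
(-1539 + ((L - 15) - 88))² = (-1539 + ((180 - 15) - 88))² = (-1539 + (165 - 88))² = (-1539 + 77)² = (-1462)² = 2137444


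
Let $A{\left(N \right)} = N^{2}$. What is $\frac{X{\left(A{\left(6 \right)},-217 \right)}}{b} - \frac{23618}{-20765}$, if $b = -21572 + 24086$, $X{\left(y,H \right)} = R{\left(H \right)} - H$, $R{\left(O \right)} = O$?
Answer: $\frac{23618}{20765} \approx 1.1374$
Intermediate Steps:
$X{\left(y,H \right)} = 0$ ($X{\left(y,H \right)} = H - H = 0$)
$b = 2514$
$\frac{X{\left(A{\left(6 \right)},-217 \right)}}{b} - \frac{23618}{-20765} = \frac{0}{2514} - \frac{23618}{-20765} = 0 \cdot \frac{1}{2514} - - \frac{23618}{20765} = 0 + \frac{23618}{20765} = \frac{23618}{20765}$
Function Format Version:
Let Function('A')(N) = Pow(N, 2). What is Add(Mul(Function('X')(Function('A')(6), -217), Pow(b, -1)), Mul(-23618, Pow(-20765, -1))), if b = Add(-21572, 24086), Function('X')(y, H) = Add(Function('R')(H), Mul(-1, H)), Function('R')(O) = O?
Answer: Rational(23618, 20765) ≈ 1.1374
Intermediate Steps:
Function('X')(y, H) = 0 (Function('X')(y, H) = Add(H, Mul(-1, H)) = 0)
b = 2514
Add(Mul(Function('X')(Function('A')(6), -217), Pow(b, -1)), Mul(-23618, Pow(-20765, -1))) = Add(Mul(0, Pow(2514, -1)), Mul(-23618, Pow(-20765, -1))) = Add(Mul(0, Rational(1, 2514)), Mul(-23618, Rational(-1, 20765))) = Add(0, Rational(23618, 20765)) = Rational(23618, 20765)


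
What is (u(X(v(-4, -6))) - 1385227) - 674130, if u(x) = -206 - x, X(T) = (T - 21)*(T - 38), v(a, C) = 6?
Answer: -2060043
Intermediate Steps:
X(T) = (-38 + T)*(-21 + T) (X(T) = (-21 + T)*(-38 + T) = (-38 + T)*(-21 + T))
(u(X(v(-4, -6))) - 1385227) - 674130 = ((-206 - (798 + 6² - 59*6)) - 1385227) - 674130 = ((-206 - (798 + 36 - 354)) - 1385227) - 674130 = ((-206 - 1*480) - 1385227) - 674130 = ((-206 - 480) - 1385227) - 674130 = (-686 - 1385227) - 674130 = -1385913 - 674130 = -2060043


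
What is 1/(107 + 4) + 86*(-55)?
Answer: -525029/111 ≈ -4730.0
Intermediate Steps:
1/(107 + 4) + 86*(-55) = 1/111 - 4730 = -525029/111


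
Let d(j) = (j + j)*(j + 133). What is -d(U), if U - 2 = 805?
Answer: -1517160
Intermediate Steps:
U = 807 (U = 2 + 805 = 807)
d(j) = 2*j*(133 + j) (d(j) = (2*j)*(133 + j) = 2*j*(133 + j))
-d(U) = -2*807*(133 + 807) = -2*807*940 = -1*1517160 = -1517160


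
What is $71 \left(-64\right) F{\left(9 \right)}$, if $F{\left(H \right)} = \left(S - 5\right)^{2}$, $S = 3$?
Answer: $-18176$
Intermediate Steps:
$F{\left(H \right)} = 4$ ($F{\left(H \right)} = \left(3 - 5\right)^{2} = \left(-2\right)^{2} = 4$)
$71 \left(-64\right) F{\left(9 \right)} = 71 \left(-64\right) 4 = \left(-4544\right) 4 = -18176$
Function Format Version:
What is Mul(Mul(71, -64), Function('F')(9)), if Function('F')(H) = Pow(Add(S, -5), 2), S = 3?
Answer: -18176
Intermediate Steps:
Function('F')(H) = 4 (Function('F')(H) = Pow(Add(3, -5), 2) = Pow(-2, 2) = 4)
Mul(Mul(71, -64), Function('F')(9)) = Mul(Mul(71, -64), 4) = Mul(-4544, 4) = -18176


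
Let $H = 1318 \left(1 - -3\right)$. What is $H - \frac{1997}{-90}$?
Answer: $\frac{476477}{90} \approx 5294.2$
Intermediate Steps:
$H = 5272$ ($H = 1318 \left(1 + 3\right) = 1318 \cdot 4 = 5272$)
$H - \frac{1997}{-90} = 5272 - \frac{1997}{-90} = 5272 - - \frac{1997}{90} = 5272 + \frac{1997}{90} = \frac{476477}{90}$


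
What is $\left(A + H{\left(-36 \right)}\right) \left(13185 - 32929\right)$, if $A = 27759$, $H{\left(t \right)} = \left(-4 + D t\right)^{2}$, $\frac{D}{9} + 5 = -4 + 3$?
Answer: $-74856592096$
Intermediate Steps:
$D = -54$ ($D = -45 + 9 \left(-4 + 3\right) = -45 + 9 \left(-1\right) = -45 - 9 = -54$)
$H{\left(t \right)} = \left(-4 - 54 t\right)^{2}$
$\left(A + H{\left(-36 \right)}\right) \left(13185 - 32929\right) = \left(27759 + 4 \left(2 + 27 \left(-36\right)\right)^{2}\right) \left(13185 - 32929\right) = \left(27759 + 4 \left(2 - 972\right)^{2}\right) \left(-19744\right) = \left(27759 + 4 \left(-970\right)^{2}\right) \left(-19744\right) = \left(27759 + 4 \cdot 940900\right) \left(-19744\right) = \left(27759 + 3763600\right) \left(-19744\right) = 3791359 \left(-19744\right) = -74856592096$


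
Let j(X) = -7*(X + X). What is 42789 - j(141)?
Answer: 44763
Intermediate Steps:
j(X) = -14*X
42789 - j(141) = 42789 - (-14)*141 = 42789 - 1*(-1974) = 42789 + 1974 = 44763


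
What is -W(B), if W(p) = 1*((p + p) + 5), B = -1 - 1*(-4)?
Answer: -11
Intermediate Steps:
B = 3 (B = -1 + 4 = 3)
W(p) = 5 + 2*p (W(p) = 1*(2*p + 5) = 1*(5 + 2*p) = 5 + 2*p)
-W(B) = -(5 + 2*3) = -(5 + 6) = -1*11 = -11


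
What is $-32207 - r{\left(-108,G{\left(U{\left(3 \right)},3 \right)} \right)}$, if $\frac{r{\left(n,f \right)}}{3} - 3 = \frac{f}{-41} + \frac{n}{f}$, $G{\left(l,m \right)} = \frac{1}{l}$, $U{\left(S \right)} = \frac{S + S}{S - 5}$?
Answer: $- \frac{1360709}{41} \approx -33188.0$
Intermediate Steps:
$U{\left(S \right)} = \frac{2 S}{-5 + S}$
$r{\left(n,f \right)} = 9 - \frac{3 f}{41} + \frac{3 n}{f}$ ($r{\left(n,f \right)} = 9 + 3 \left(\frac{f}{-41} + \frac{n}{f}\right) = 9 + 3 \left(f \left(- \frac{1}{41}\right) + \frac{n}{f}\right) = 9 + 3 \left(- \frac{f}{41} + \frac{n}{f}\right) = 9 - \left(\frac{3 f}{41} - \frac{3 n}{f}\right) = 9 - \frac{3 f}{41} + \frac{3 n}{f}$)
$-32207 - r{\left(-108,G{\left(U{\left(3 \right)},3 \right)} \right)} = -32207 - \left(9 - \frac{3}{41 \cdot 2 \cdot 3 \frac{1}{-5 + 3}} + 3 \left(-108\right) \frac{1}{\frac{1}{2 \cdot 3 \frac{1}{-5 + 3}}}\right) = -32207 - \left(9 - \frac{3}{41 \cdot 2 \cdot 3 \frac{1}{-2}} + 3 \left(-108\right) \frac{1}{\frac{1}{2 \cdot 3 \frac{1}{-2}}}\right) = -32207 - \left(9 - \frac{3}{41 \cdot 2 \cdot 3 \left(- \frac{1}{2}\right)} + 3 \left(-108\right) \frac{1}{\frac{1}{2 \cdot 3 \left(- \frac{1}{2}\right)}}\right) = -32207 - \left(9 - \frac{3}{41 \left(-3\right)} + 3 \left(-108\right) \frac{1}{\frac{1}{-3}}\right) = -32207 - \left(9 - - \frac{1}{41} + 3 \left(-108\right) \frac{1}{- \frac{1}{3}}\right) = -32207 - \left(9 + \frac{1}{41} + 3 \left(-108\right) \left(-3\right)\right) = -32207 - \left(9 + \frac{1}{41} + 972\right) = -32207 - \frac{40222}{41} = - \frac{1360709}{41}$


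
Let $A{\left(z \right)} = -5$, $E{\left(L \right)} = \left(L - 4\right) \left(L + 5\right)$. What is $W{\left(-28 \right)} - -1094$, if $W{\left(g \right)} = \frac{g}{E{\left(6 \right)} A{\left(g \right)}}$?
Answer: $\frac{60184}{55} \approx 1094.3$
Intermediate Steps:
$E{\left(L \right)} = \left(-4 + L\right) \left(5 + L\right)$
$W{\left(g \right)} = - \frac{g}{110}$ ($W{\left(g \right)} = \frac{g}{\left(-20 + 6 + 6^{2}\right) \left(-5\right)} = \frac{g}{\left(-20 + 6 + 36\right) \left(-5\right)} = \frac{g}{22 \left(-5\right)} = \frac{g}{-110} = g \left(- \frac{1}{110}\right) = - \frac{g}{110}$)
$W{\left(-28 \right)} - -1094 = \left(- \frac{1}{110}\right) \left(-28\right) - -1094 = \frac{14}{55} + 1094 = \frac{60184}{55}$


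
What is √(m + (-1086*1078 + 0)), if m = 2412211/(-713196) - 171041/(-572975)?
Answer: I*√1285315249043286291142829/1047803790 ≈ 1082.0*I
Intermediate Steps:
m = -96934680053/31434113700 (m = 2412211*(-1/713196) - 171041*(-1/572975) = -2412211/713196 + 13157/44075 = -96934680053/31434113700 ≈ -3.0837)
√(m + (-1086*1078 + 0)) = √(-96934680053/31434113700 + (-1086*1078 + 0)) = √(-96934680053/31434113700 + (-1170708 + 0)) = √(-96934680053/31434113700 - 1170708) = √(-36800265316179653/31434113700) = I*√1285315249043286291142829/1047803790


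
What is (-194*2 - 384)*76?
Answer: -58672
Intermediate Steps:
(-194*2 - 384)*76 = (-388 - 384)*76 = -772*76 = -58672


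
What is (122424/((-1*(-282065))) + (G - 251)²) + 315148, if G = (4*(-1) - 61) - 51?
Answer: 126883395829/282065 ≈ 4.4984e+5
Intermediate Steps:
G = -116 (G = (-4 - 61) - 51 = -65 - 51 = -116)
(122424/((-1*(-282065))) + (G - 251)²) + 315148 = (122424/((-1*(-282065))) + (-116 - 251)²) + 315148 = (122424/282065 + (-367)²) + 315148 = (122424*(1/282065) + 134689) + 315148 = (122424/282065 + 134689) + 315148 = 37991175209/282065 + 315148 = 126883395829/282065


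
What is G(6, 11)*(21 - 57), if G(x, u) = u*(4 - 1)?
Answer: -1188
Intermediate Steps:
G(x, u) = 3*u (G(x, u) = u*3 = 3*u)
G(6, 11)*(21 - 57) = (3*11)*(21 - 57) = 33*(-36) = -1188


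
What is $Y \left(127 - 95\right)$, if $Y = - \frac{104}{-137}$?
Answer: $\frac{3328}{137} \approx 24.292$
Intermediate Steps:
$Y = \frac{104}{137}$ ($Y = \left(-104\right) \left(- \frac{1}{137}\right) = \frac{104}{137} \approx 0.75912$)
$Y \left(127 - 95\right) = \frac{104 \left(127 - 95\right)}{137} = \frac{104}{137} \cdot 32 = \frac{3328}{137}$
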